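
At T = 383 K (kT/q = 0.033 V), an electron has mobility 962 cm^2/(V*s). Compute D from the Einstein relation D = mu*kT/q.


Step 1: D = mu * (kT/q)
Step 2: D = 962 * 0.033
Step 3: D = 31.75 cm^2/s

31.75


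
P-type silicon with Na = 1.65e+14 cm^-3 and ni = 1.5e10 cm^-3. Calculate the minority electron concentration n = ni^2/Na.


Step 1: Majority hole concentration p ≈ Na = 1.65e+14 cm^-3
Step 2: n = ni^2 / Na = (1.5e10)^2 / 1.65e+14
Step 3: n = 1.36e+06 cm^-3

1.36e+06


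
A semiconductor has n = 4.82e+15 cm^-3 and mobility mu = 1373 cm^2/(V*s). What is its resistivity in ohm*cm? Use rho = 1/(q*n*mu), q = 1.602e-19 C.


Step 1: sigma = q * n * mu = 1.602e-19 * 4.82e+15 * 1373 = 1.06018e+00 S/cm
Step 2: rho = 1 / sigma = 1 / 1.06018e+00 = 0.9432 ohm*cm

0.9432


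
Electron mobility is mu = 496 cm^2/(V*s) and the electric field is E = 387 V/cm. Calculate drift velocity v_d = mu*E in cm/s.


Step 1: v_d = mu * E
Step 2: v_d = 496 * 387 = 191952
Step 3: v_d = 1.92e+05 cm/s

1.92e+05


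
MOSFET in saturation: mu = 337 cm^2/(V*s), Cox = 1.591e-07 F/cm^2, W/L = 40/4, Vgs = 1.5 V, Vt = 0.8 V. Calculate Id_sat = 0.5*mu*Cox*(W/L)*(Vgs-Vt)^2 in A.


Step 1: Overdrive voltage Vov = Vgs - Vt = 1.5 - 0.8 = 0.7 V
Step 2: W/L = 40/4 = 10
Step 3: Id = 0.5 * 337 * 1.591e-07 * 10 * 0.7^2
Step 4: Id = 1.31e-04 A

1.31e-04


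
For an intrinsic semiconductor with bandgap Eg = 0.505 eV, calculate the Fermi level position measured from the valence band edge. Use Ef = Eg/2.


Step 1: For an intrinsic semiconductor, the Fermi level sits at midgap.
Step 2: Ef = Eg / 2 = 0.505 / 2 = 0.2525 eV

0.2525


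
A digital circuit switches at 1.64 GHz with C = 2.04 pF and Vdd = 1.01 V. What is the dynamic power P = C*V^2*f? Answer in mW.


Step 1: V^2 = 1.01^2 = 1.0201 V^2
Step 2: P = C*V^2*f = 2.04e-12 F * 1.0201 * 1.64e9 Hz
Step 3: P = 3.41284656e-03 W
Step 4: P = 3.413 mW

3.413


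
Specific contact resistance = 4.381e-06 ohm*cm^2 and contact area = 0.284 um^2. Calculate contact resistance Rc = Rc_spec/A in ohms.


Step 1: Convert area to cm^2: 0.284 um^2 = 2.8400e-09 cm^2
Step 2: Rc = Rc_spec / A = 4.381e-06 / 2.8400e-09
Step 3: Rc = 1.54e+03 ohms

1.54e+03


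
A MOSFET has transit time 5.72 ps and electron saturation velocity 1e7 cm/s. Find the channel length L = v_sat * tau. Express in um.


Step 1: tau in seconds = 5.72 ps * 1e-12 = 5.7200e-12 s
Step 2: L = v_sat * tau = 1e7 * 5.7200e-12 = 5.7200e-05 cm
Step 3: L in um = 5.7200e-05 * 1e4 = 0.572 um

0.572


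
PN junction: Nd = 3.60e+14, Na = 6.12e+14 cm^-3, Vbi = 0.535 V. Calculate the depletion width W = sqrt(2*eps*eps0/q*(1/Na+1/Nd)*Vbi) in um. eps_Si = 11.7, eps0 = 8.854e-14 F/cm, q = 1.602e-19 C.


Step 1: 1/Na + 1/Nd = 1/6.12e+14 + 1/3.60e+14 = 4.41176e-15
Step 2: 2*eps*eps0/q = 2*11.7*8.854e-14/1.602e-19 = 1.293281e+07
Step 3: W^2 = 1.293281e+07 * 4.41176e-15 * 0.535 = 3.05252e-08
Step 4: W = sqrt(3.05252e-08) = 1.747e-04 cm = 1.747 um

1.747


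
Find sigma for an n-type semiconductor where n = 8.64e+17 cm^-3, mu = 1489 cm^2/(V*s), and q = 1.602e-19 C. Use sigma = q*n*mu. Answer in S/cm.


Step 1: sigma = q * n * mu
Step 2: sigma = 1.602e-19 * 8.64e+17 * 1489
Step 3: sigma = 2.061e+02 S/cm

2.061e+02


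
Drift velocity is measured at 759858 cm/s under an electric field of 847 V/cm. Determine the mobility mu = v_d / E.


Step 1: mu = v_d / E
Step 2: mu = 759858 / 847
Step 3: mu = 897.12 cm^2/(V*s)

897.12


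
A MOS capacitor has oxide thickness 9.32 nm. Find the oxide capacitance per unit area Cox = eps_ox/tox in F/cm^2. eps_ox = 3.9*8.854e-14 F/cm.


Step 1: eps_ox = 3.9 * 8.854e-14 = 3.45306e-13 F/cm
Step 2: tox in cm = 9.32 nm * 1e-7 = 9.3200e-07 cm
Step 3: Cox = 3.45306e-13 / 9.3200e-07 = 3.71e-07 F/cm^2

3.71e-07


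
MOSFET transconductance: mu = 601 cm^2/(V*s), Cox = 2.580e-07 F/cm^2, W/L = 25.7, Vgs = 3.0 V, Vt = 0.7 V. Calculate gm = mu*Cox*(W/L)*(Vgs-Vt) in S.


Step 1: Vov = Vgs - Vt = 3.0 - 0.7 = 2.3 V
Step 2: gm = mu * Cox * (W/L) * Vov
Step 3: gm = 601 * 2.580e-07 * 25.7 * 2.3 = 9.17e-03 S

9.17e-03


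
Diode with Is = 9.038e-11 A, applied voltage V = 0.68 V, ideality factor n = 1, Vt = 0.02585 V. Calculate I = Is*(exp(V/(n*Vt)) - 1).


Step 1: V/(n*Vt) = 0.68/(1*0.02585) = 26.3056
Step 2: exp(26.3056) = 2.6569e+11
Step 3: I = 9.038e-11 * (2.6569e+11 - 1) = 2.40e+01 A

2.40e+01


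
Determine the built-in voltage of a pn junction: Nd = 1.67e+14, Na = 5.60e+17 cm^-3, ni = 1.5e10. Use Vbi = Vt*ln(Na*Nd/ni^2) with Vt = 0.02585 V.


Step 1: Compute Na*Nd/ni^2 = 5.60e+17 * 1.67e+14 / (1.5e10)^2 = 4.1564e+11
Step 2: ln(4.1564e+11) = 26.7531
Step 3: Vbi = 0.02585 * 26.7531 = 0.692 V

0.692


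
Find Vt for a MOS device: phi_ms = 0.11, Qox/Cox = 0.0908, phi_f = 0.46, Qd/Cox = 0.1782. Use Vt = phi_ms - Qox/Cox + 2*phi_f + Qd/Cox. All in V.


Step 1: Vt = phi_ms - Qox/Cox + 2*phi_f + Qd/Cox
Step 2: Vt = 0.11 - 0.0908 + 2*0.46 + 0.1782
Step 3: Vt = 0.11 - 0.0908 + 0.92 + 0.1782
Step 4: Vt = 1.1174 V

1.1174


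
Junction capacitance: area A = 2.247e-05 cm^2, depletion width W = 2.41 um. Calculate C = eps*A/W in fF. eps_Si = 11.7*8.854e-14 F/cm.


Step 1: eps_Si = 11.7 * 8.854e-14 = 1.035918e-12 F/cm
Step 2: W in cm = 2.41 * 1e-4 = 2.41e-04 cm
Step 3: C = 1.035918e-12 * 2.247e-05 / 2.41e-04 = 9.658538e-14 F
Step 4: C = 96.59 fF

96.59


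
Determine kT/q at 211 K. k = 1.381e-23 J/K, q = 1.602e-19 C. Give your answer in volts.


Step 1: kT = 1.381e-23 * 211 = 2.91391e-21 J
Step 2: Vt = kT/q = 2.91391e-21 / 1.602e-19
Step 3: Vt = 0.01819 V

0.01819


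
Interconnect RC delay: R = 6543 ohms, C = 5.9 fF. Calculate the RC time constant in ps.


Step 1: tau = R * C
Step 2: tau = 6543 * 5.9 fF = 6543 * 5.9e-15 F
Step 3: tau = 3.86037e-11 s = 38.6037 ps

38.6037


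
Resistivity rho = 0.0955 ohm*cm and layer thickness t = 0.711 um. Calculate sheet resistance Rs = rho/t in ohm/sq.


Step 1: Convert thickness to cm: t = 0.711 um = 7.1100e-05 cm
Step 2: Rs = rho / t = 0.0955 / 7.1100e-05
Step 3: Rs = 1343.2 ohm/sq

1343.2


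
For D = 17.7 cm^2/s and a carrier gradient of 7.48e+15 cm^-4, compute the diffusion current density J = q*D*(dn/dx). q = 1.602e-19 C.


Step 1: J = q * D * (dn/dx)
Step 2: J = 1.602e-19 * 17.7 * 7.48e+15
Step 3: J = 2.12e-02 A/cm^2

2.12e-02


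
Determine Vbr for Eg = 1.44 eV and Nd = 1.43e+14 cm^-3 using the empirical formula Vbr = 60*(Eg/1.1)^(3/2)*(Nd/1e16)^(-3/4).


Step 1: Eg/1.1 = 1.44/1.1 = 1.309091
Step 2: (Eg/1.1)^1.5 = 1.309091^1.5 = 1.497803
Step 3: (Nd/1e16)^(-0.75) = (0.0143)^(-0.75) = 24.182320
Step 4: Vbr = 60 * 1.497803 * 24.182320 = 2173.2 V

2173.2


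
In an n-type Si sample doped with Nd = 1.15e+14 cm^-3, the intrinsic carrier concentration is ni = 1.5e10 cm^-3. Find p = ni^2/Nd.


Step 1: Since Nd >> ni, n ≈ Nd = 1.15e+14 cm^-3
Step 2: p = ni^2 / n = (1.5e10)^2 / 1.15e+14
Step 3: p = 2.25e20 / 1.15e+14 = 1.96e+06 cm^-3

1.96e+06


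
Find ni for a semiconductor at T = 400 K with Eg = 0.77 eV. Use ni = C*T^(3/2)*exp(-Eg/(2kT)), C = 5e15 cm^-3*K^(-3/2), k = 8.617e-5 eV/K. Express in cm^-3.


Step 1: Compute kT = 8.617e-5 * 400 = 0.034468 eV
Step 2: Exponent = -Eg/(2kT) = -0.77/(2*0.034468) = -11.16978
Step 3: T^(3/2) = 400^1.5 = 8000.00
Step 4: ni = 5e15 * 8000.00 * exp(-11.16978) = 5.64e+14 cm^-3

5.64e+14


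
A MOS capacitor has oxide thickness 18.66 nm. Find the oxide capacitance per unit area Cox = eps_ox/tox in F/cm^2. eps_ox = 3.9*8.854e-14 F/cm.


Step 1: eps_ox = 3.9 * 8.854e-14 = 3.45306e-13 F/cm
Step 2: tox in cm = 18.66 nm * 1e-7 = 1.8660e-06 cm
Step 3: Cox = 3.45306e-13 / 1.8660e-06 = 1.85e-07 F/cm^2

1.85e-07


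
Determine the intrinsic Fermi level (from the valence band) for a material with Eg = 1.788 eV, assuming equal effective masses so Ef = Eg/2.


Step 1: For an intrinsic semiconductor, the Fermi level sits at midgap.
Step 2: Ef = Eg / 2 = 1.788 / 2 = 0.894 eV

0.894


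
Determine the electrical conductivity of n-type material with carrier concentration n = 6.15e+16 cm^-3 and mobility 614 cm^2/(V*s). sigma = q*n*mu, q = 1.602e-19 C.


Step 1: sigma = q * n * mu
Step 2: sigma = 1.602e-19 * 6.15e+16 * 614
Step 3: sigma = 6.049e+00 S/cm

6.049e+00


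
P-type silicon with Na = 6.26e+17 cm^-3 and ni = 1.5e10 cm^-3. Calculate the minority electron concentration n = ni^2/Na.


Step 1: Majority hole concentration p ≈ Na = 6.26e+17 cm^-3
Step 2: n = ni^2 / Na = (1.5e10)^2 / 6.26e+17
Step 3: n = 3.59e+02 cm^-3

3.59e+02


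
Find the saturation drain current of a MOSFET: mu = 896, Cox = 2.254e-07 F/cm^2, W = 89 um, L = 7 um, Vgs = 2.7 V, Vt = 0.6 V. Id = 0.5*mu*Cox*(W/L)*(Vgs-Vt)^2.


Step 1: Overdrive voltage Vov = Vgs - Vt = 2.7 - 0.6 = 2.1 V
Step 2: W/L = 89/7 = 12.7143
Step 3: Id = 0.5 * 896 * 2.254e-07 * 12.7143 * 2.1^2
Step 4: Id = 5.66e-03 A

5.66e-03


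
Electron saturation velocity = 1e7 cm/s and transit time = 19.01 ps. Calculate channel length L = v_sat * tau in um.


Step 1: tau in seconds = 19.01 ps * 1e-12 = 1.9010e-11 s
Step 2: L = v_sat * tau = 1e7 * 1.9010e-11 = 1.9010e-04 cm
Step 3: L in um = 1.9010e-04 * 1e4 = 1.901 um

1.901


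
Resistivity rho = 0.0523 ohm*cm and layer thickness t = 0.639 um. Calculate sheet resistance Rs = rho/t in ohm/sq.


Step 1: Convert thickness to cm: t = 0.639 um = 6.3900e-05 cm
Step 2: Rs = rho / t = 0.0523 / 6.3900e-05
Step 3: Rs = 818.5 ohm/sq

818.5


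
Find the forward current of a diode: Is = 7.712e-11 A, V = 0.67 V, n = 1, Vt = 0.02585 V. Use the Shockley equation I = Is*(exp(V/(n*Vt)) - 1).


Step 1: V/(n*Vt) = 0.67/(1*0.02585) = 25.9188
Step 2: exp(25.9188) = 1.8046e+11
Step 3: I = 7.712e-11 * (1.8046e+11 - 1) = 1.39e+01 A

1.39e+01


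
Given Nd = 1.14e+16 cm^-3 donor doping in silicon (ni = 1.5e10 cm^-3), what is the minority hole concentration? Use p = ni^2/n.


Step 1: Since Nd >> ni, n ≈ Nd = 1.14e+16 cm^-3
Step 2: p = ni^2 / n = (1.5e10)^2 / 1.14e+16
Step 3: p = 2.25e20 / 1.14e+16 = 1.97e+04 cm^-3

1.97e+04


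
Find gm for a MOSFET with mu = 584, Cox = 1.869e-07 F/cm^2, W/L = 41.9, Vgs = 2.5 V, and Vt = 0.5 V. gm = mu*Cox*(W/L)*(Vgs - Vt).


Step 1: Vov = Vgs - Vt = 2.5 - 0.5 = 2.0 V
Step 2: gm = mu * Cox * (W/L) * Vov
Step 3: gm = 584 * 1.869e-07 * 41.9 * 2.0 = 9.15e-03 S

9.15e-03


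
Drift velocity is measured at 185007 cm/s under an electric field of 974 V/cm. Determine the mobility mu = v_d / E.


Step 1: mu = v_d / E
Step 2: mu = 185007 / 974
Step 3: mu = 189.95 cm^2/(V*s)

189.95


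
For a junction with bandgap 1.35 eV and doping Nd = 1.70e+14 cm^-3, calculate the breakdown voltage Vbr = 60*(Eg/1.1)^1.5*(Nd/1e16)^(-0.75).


Step 1: Eg/1.1 = 1.35/1.1 = 1.227273
Step 2: (Eg/1.1)^1.5 = 1.227273^1.5 = 1.359602
Step 3: (Nd/1e16)^(-0.75) = (0.017)^(-0.75) = 21.240430
Step 4: Vbr = 60 * 1.359602 * 21.240430 = 1732.7 V

1732.7


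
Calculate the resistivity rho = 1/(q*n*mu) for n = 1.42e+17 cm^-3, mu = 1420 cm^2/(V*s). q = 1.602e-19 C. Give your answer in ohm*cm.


Step 1: sigma = q * n * mu = 1.602e-19 * 1.42e+17 * 1420 = 3.23027e+01 S/cm
Step 2: rho = 1 / sigma = 1 / 3.23027e+01 = 0.03096 ohm*cm

0.03096


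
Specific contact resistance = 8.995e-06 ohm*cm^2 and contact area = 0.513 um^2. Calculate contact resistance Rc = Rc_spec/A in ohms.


Step 1: Convert area to cm^2: 0.513 um^2 = 5.1300e-09 cm^2
Step 2: Rc = Rc_spec / A = 8.995e-06 / 5.1300e-09
Step 3: Rc = 1.75e+03 ohms

1.75e+03


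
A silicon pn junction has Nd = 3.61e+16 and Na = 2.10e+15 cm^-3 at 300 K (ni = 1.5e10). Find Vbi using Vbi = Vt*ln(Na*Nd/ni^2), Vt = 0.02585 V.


Step 1: Compute Na*Nd/ni^2 = 2.10e+15 * 3.61e+16 / (1.5e10)^2 = 3.3693e+11
Step 2: ln(3.3693e+11) = 26.5431
Step 3: Vbi = 0.02585 * 26.5431 = 0.686 V

0.686


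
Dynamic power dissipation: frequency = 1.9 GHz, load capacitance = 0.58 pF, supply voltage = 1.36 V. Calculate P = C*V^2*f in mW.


Step 1: V^2 = 1.36^2 = 1.8496 V^2
Step 2: P = C*V^2*f = 0.58e-12 F * 1.8496 * 1.9e9 Hz
Step 3: P = 2.0382592e-03 W
Step 4: P = 2.038 mW

2.038


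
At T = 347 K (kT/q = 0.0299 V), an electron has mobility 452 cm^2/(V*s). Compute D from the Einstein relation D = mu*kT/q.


Step 1: D = mu * (kT/q)
Step 2: D = 452 * 0.0299
Step 3: D = 13.51 cm^2/s

13.51


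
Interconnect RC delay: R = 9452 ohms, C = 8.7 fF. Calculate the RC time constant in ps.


Step 1: tau = R * C
Step 2: tau = 9452 * 8.7 fF = 9452 * 8.7e-15 F
Step 3: tau = 8.22324e-11 s = 82.2324 ps

82.2324


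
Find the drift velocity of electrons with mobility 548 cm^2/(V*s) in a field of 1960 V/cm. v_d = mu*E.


Step 1: v_d = mu * E
Step 2: v_d = 548 * 1960 = 1074080
Step 3: v_d = 1.07e+06 cm/s

1.07e+06


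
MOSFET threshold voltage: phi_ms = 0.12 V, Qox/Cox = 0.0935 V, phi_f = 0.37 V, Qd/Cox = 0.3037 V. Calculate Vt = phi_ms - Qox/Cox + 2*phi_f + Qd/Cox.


Step 1: Vt = phi_ms - Qox/Cox + 2*phi_f + Qd/Cox
Step 2: Vt = 0.12 - 0.0935 + 2*0.37 + 0.3037
Step 3: Vt = 0.12 - 0.0935 + 0.74 + 0.3037
Step 4: Vt = 1.0702 V

1.0702


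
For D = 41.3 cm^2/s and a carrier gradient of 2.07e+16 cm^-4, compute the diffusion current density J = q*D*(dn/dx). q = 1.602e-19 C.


Step 1: J = q * D * (dn/dx)
Step 2: J = 1.602e-19 * 41.3 * 2.07e+16
Step 3: J = 1.37e-01 A/cm^2

1.37e-01


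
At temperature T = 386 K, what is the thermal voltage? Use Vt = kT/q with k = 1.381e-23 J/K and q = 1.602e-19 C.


Step 1: kT = 1.381e-23 * 386 = 5.33066e-21 J
Step 2: Vt = kT/q = 5.33066e-21 / 1.602e-19
Step 3: Vt = 0.03328 V

0.03328


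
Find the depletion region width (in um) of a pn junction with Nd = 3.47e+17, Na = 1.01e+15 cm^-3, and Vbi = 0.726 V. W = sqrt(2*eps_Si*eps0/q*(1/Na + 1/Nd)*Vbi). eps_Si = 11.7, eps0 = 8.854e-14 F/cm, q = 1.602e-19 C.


Step 1: 1/Na + 1/Nd = 1/1.01e+15 + 1/3.47e+17 = 9.92981e-16
Step 2: 2*eps*eps0/q = 2*11.7*8.854e-14/1.602e-19 = 1.293281e+07
Step 3: W^2 = 1.293281e+07 * 9.92981e-16 * 0.726 = 9.32332e-09
Step 4: W = sqrt(9.32332e-09) = 9.656e-05 cm = 0.9656 um

0.9656


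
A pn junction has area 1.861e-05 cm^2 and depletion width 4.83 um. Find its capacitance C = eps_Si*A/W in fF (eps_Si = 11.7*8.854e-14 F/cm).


Step 1: eps_Si = 11.7 * 8.854e-14 = 1.035918e-12 F/cm
Step 2: W in cm = 4.83 * 1e-4 = 4.83e-04 cm
Step 3: C = 1.035918e-12 * 1.861e-05 / 4.83e-04 = 3.991394e-14 F
Step 4: C = 39.91 fF

39.91


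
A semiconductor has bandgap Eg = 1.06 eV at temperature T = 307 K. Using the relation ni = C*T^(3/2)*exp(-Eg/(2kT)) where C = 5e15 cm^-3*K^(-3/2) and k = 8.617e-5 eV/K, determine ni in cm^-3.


Step 1: Compute kT = 8.617e-5 * 307 = 0.02645419 eV
Step 2: Exponent = -Eg/(2kT) = -1.06/(2*0.02645419) = -20.03463
Step 3: T^(3/2) = 307^1.5 = 5379.07
Step 4: ni = 5e15 * 5379.07 * exp(-20.03463) = 5.35e+10 cm^-3

5.35e+10


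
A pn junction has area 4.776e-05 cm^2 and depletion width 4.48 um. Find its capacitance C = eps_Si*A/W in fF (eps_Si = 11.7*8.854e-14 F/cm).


Step 1: eps_Si = 11.7 * 8.854e-14 = 1.035918e-12 F/cm
Step 2: W in cm = 4.48 * 1e-4 = 4.48e-04 cm
Step 3: C = 1.035918e-12 * 4.776e-05 / 4.48e-04 = 1.104363e-13 F
Step 4: C = 110.44 fF

110.44


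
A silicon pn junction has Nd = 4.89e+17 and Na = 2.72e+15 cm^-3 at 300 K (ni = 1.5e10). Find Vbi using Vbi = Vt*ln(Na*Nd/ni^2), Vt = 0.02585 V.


Step 1: Compute Na*Nd/ni^2 = 2.72e+15 * 4.89e+17 / (1.5e10)^2 = 5.9115e+12
Step 2: ln(5.9115e+12) = 29.4079
Step 3: Vbi = 0.02585 * 29.4079 = 0.76 V

0.76


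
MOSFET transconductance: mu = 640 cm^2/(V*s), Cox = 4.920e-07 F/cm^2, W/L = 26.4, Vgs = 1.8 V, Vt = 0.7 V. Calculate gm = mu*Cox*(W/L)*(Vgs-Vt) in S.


Step 1: Vov = Vgs - Vt = 1.8 - 0.7 = 1.1 V
Step 2: gm = mu * Cox * (W/L) * Vov
Step 3: gm = 640 * 4.920e-07 * 26.4 * 1.1 = 9.14e-03 S

9.14e-03


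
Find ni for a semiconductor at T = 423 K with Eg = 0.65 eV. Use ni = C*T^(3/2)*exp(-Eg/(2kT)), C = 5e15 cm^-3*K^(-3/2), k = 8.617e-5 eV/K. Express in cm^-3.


Step 1: Compute kT = 8.617e-5 * 423 = 0.03644991 eV
Step 2: Exponent = -Eg/(2kT) = -0.65/(2*0.03644991) = -8.91635
Step 3: T^(3/2) = 423^1.5 = 8699.83
Step 4: ni = 5e15 * 8699.83 * exp(-8.91635) = 5.84e+15 cm^-3

5.84e+15


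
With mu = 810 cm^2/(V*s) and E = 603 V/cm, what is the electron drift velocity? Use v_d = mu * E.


Step 1: v_d = mu * E
Step 2: v_d = 810 * 603 = 488430
Step 3: v_d = 4.88e+05 cm/s

4.88e+05


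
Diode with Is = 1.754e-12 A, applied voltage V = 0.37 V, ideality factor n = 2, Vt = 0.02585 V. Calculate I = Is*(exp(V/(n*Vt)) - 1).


Step 1: V/(n*Vt) = 0.37/(2*0.02585) = 7.1567
Step 2: exp(7.1567) = 1.2827e+03
Step 3: I = 1.754e-12 * (1.2827e+03 - 1) = 2.25e-09 A

2.25e-09


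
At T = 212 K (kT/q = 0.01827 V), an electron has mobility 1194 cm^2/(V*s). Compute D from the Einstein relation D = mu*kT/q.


Step 1: D = mu * (kT/q)
Step 2: D = 1194 * 0.01827
Step 3: D = 21.81 cm^2/s

21.81


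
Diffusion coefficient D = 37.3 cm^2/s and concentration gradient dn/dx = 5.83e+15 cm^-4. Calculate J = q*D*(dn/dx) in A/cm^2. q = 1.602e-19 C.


Step 1: J = q * D * (dn/dx)
Step 2: J = 1.602e-19 * 37.3 * 5.83e+15
Step 3: J = 3.48e-02 A/cm^2

3.48e-02


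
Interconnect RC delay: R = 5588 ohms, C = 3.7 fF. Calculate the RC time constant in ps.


Step 1: tau = R * C
Step 2: tau = 5588 * 3.7 fF = 5588 * 3.7e-15 F
Step 3: tau = 2.06756e-11 s = 20.6756 ps

20.6756


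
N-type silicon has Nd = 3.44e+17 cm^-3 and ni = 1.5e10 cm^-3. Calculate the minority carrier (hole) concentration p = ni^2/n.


Step 1: Since Nd >> ni, n ≈ Nd = 3.44e+17 cm^-3
Step 2: p = ni^2 / n = (1.5e10)^2 / 3.44e+17
Step 3: p = 2.25e20 / 3.44e+17 = 6.54e+02 cm^-3

6.54e+02


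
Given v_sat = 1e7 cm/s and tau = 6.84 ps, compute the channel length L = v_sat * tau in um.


Step 1: tau in seconds = 6.84 ps * 1e-12 = 6.8400e-12 s
Step 2: L = v_sat * tau = 1e7 * 6.8400e-12 = 6.8400e-05 cm
Step 3: L in um = 6.8400e-05 * 1e4 = 0.684 um

0.684


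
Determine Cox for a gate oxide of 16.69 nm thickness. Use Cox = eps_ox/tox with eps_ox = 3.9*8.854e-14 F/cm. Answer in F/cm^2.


Step 1: eps_ox = 3.9 * 8.854e-14 = 3.45306e-13 F/cm
Step 2: tox in cm = 16.69 nm * 1e-7 = 1.6690e-06 cm
Step 3: Cox = 3.45306e-13 / 1.6690e-06 = 2.07e-07 F/cm^2

2.07e-07


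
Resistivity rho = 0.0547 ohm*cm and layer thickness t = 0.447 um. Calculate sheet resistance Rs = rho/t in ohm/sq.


Step 1: Convert thickness to cm: t = 0.447 um = 4.4700e-05 cm
Step 2: Rs = rho / t = 0.0547 / 4.4700e-05
Step 3: Rs = 1223.7 ohm/sq

1223.7


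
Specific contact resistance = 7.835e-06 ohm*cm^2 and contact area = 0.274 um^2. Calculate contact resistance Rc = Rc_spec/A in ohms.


Step 1: Convert area to cm^2: 0.274 um^2 = 2.7400e-09 cm^2
Step 2: Rc = Rc_spec / A = 7.835e-06 / 2.7400e-09
Step 3: Rc = 2.86e+03 ohms

2.86e+03


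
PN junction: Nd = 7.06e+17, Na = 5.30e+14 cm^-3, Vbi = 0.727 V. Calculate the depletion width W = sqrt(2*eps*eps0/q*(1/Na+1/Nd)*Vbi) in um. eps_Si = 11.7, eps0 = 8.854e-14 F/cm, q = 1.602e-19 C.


Step 1: 1/Na + 1/Nd = 1/5.30e+14 + 1/7.06e+17 = 1.88821e-15
Step 2: 2*eps*eps0/q = 2*11.7*8.854e-14/1.602e-19 = 1.293281e+07
Step 3: W^2 = 1.293281e+07 * 1.88821e-15 * 0.727 = 1.77532e-08
Step 4: W = sqrt(1.77532e-08) = 1.332e-04 cm = 1.332 um

1.332


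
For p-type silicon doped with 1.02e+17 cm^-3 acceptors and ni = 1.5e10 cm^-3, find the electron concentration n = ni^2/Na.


Step 1: Majority hole concentration p ≈ Na = 1.02e+17 cm^-3
Step 2: n = ni^2 / Na = (1.5e10)^2 / 1.02e+17
Step 3: n = 2.21e+03 cm^-3

2.21e+03


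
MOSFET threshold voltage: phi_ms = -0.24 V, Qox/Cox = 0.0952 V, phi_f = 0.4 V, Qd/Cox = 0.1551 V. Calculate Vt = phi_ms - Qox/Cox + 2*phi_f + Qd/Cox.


Step 1: Vt = phi_ms - Qox/Cox + 2*phi_f + Qd/Cox
Step 2: Vt = -0.24 - 0.0952 + 2*0.4 + 0.1551
Step 3: Vt = -0.24 - 0.0952 + 0.8 + 0.1551
Step 4: Vt = 0.6199 V

0.6199


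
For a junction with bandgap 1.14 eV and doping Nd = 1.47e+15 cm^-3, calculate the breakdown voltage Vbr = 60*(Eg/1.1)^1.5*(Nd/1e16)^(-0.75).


Step 1: Eg/1.1 = 1.14/1.1 = 1.036364
Step 2: (Eg/1.1)^1.5 = 1.036364^1.5 = 1.055039
Step 3: (Nd/1e16)^(-0.75) = (0.147)^(-0.75) = 4.212229
Step 4: Vbr = 60 * 1.055039 * 4.212229 = 266.6 V

266.6


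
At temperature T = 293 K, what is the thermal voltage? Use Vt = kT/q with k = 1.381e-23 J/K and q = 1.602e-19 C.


Step 1: kT = 1.381e-23 * 293 = 4.04633e-21 J
Step 2: Vt = kT/q = 4.04633e-21 / 1.602e-19
Step 3: Vt = 0.02526 V

0.02526


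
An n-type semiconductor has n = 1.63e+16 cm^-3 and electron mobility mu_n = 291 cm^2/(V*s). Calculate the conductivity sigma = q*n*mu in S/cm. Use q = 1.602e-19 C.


Step 1: sigma = q * n * mu
Step 2: sigma = 1.602e-19 * 1.63e+16 * 291
Step 3: sigma = 7.599e-01 S/cm

7.599e-01


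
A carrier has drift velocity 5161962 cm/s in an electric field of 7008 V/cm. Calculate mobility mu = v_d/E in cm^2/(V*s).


Step 1: mu = v_d / E
Step 2: mu = 5161962 / 7008
Step 3: mu = 736.58 cm^2/(V*s)

736.58


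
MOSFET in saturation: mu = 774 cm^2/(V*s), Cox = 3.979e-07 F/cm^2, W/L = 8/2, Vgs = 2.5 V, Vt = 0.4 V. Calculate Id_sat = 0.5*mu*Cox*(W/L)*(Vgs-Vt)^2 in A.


Step 1: Overdrive voltage Vov = Vgs - Vt = 2.5 - 0.4 = 2.1 V
Step 2: W/L = 8/2 = 4
Step 3: Id = 0.5 * 774 * 3.979e-07 * 4 * 2.1^2
Step 4: Id = 2.72e-03 A

2.72e-03


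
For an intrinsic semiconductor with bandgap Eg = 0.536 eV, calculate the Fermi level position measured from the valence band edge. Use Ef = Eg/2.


Step 1: For an intrinsic semiconductor, the Fermi level sits at midgap.
Step 2: Ef = Eg / 2 = 0.536 / 2 = 0.268 eV

0.268


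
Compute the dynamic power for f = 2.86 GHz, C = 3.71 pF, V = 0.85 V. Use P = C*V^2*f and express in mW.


Step 1: V^2 = 0.85^2 = 0.7225 V^2
Step 2: P = C*V^2*f = 3.71e-12 F * 0.7225 * 2.86e9 Hz
Step 3: P = 7.6661585e-03 W
Step 4: P = 7.666 mW

7.666


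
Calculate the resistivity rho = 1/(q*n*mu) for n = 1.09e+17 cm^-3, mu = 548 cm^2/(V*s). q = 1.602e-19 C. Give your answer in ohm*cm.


Step 1: sigma = q * n * mu = 1.602e-19 * 1.09e+17 * 548 = 9.56907e+00 S/cm
Step 2: rho = 1 / sigma = 1 / 9.56907e+00 = 0.1045 ohm*cm

0.1045


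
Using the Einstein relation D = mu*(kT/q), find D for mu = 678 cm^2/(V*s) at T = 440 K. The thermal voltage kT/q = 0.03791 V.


Step 1: D = mu * (kT/q)
Step 2: D = 678 * 0.03791
Step 3: D = 25.7 cm^2/s

25.7


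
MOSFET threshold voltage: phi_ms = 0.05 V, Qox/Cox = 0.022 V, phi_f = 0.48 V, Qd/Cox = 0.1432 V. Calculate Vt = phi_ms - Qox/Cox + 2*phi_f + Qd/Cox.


Step 1: Vt = phi_ms - Qox/Cox + 2*phi_f + Qd/Cox
Step 2: Vt = 0.05 - 0.022 + 2*0.48 + 0.1432
Step 3: Vt = 0.05 - 0.022 + 0.96 + 0.1432
Step 4: Vt = 1.1312 V

1.1312


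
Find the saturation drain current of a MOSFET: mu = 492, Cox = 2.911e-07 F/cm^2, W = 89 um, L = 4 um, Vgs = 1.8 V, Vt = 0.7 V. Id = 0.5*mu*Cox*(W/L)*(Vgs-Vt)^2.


Step 1: Overdrive voltage Vov = Vgs - Vt = 1.8 - 0.7 = 1.1 V
Step 2: W/L = 89/4 = 22.25
Step 3: Id = 0.5 * 492 * 2.911e-07 * 22.25 * 1.1^2
Step 4: Id = 1.93e-03 A

1.93e-03


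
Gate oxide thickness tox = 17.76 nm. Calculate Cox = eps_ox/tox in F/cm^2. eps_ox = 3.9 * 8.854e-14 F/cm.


Step 1: eps_ox = 3.9 * 8.854e-14 = 3.45306e-13 F/cm
Step 2: tox in cm = 17.76 nm * 1e-7 = 1.7760e-06 cm
Step 3: Cox = 3.45306e-13 / 1.7760e-06 = 1.94e-07 F/cm^2

1.94e-07


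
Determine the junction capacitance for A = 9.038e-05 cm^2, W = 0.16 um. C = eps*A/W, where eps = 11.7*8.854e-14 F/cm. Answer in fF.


Step 1: eps_Si = 11.7 * 8.854e-14 = 1.035918e-12 F/cm
Step 2: W in cm = 0.16 * 1e-4 = 1.60e-05 cm
Step 3: C = 1.035918e-12 * 9.038e-05 / 1.60e-05 = 5.851642e-12 F
Step 4: C = 5851.64 fF

5851.64


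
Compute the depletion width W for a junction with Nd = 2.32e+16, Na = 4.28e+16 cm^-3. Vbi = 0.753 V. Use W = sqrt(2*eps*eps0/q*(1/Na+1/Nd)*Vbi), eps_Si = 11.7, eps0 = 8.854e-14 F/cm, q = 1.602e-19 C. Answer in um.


Step 1: 1/Na + 1/Nd = 1/4.28e+16 + 1/2.32e+16 = 6.64679e-17
Step 2: 2*eps*eps0/q = 2*11.7*8.854e-14/1.602e-19 = 1.293281e+07
Step 3: W^2 = 1.293281e+07 * 6.64679e-17 * 0.753 = 6.47291e-10
Step 4: W = sqrt(6.47291e-10) = 2.544e-05 cm = 0.2544 um

0.2544


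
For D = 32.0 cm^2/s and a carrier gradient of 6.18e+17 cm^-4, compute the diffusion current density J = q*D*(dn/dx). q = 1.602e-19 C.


Step 1: J = q * D * (dn/dx)
Step 2: J = 1.602e-19 * 32.0 * 6.18e+17
Step 3: J = 3.17e+00 A/cm^2

3.17e+00


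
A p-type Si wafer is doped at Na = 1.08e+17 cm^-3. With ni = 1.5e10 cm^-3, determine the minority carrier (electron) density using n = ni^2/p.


Step 1: Majority hole concentration p ≈ Na = 1.08e+17 cm^-3
Step 2: n = ni^2 / Na = (1.5e10)^2 / 1.08e+17
Step 3: n = 2.08e+03 cm^-3

2.08e+03


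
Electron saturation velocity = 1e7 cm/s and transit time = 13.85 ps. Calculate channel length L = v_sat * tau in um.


Step 1: tau in seconds = 13.85 ps * 1e-12 = 1.3850e-11 s
Step 2: L = v_sat * tau = 1e7 * 1.3850e-11 = 1.3850e-04 cm
Step 3: L in um = 1.3850e-04 * 1e4 = 1.385 um

1.385


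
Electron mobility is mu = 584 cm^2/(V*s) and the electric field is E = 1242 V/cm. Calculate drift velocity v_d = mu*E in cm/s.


Step 1: v_d = mu * E
Step 2: v_d = 584 * 1242 = 725328
Step 3: v_d = 7.25e+05 cm/s

7.25e+05


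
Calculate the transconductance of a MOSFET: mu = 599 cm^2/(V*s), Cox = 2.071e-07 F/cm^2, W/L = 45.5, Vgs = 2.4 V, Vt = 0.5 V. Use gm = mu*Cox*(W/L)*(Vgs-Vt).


Step 1: Vov = Vgs - Vt = 2.4 - 0.5 = 1.9 V
Step 2: gm = mu * Cox * (W/L) * Vov
Step 3: gm = 599 * 2.071e-07 * 45.5 * 1.9 = 1.07e-02 S

1.07e-02


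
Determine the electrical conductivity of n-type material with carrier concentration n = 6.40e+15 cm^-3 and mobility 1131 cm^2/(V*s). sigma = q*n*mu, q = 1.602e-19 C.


Step 1: sigma = q * n * mu
Step 2: sigma = 1.602e-19 * 6.40e+15 * 1131
Step 3: sigma = 1.160e+00 S/cm

1.160e+00


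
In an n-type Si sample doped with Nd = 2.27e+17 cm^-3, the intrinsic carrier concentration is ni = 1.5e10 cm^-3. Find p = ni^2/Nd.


Step 1: Since Nd >> ni, n ≈ Nd = 2.27e+17 cm^-3
Step 2: p = ni^2 / n = (1.5e10)^2 / 2.27e+17
Step 3: p = 2.25e20 / 2.27e+17 = 9.91e+02 cm^-3

9.91e+02


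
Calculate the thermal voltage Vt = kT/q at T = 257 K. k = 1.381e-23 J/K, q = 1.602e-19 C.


Step 1: kT = 1.381e-23 * 257 = 3.54917e-21 J
Step 2: Vt = kT/q = 3.54917e-21 / 1.602e-19
Step 3: Vt = 0.02215 V

0.02215


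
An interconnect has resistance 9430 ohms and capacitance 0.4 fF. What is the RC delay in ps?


Step 1: tau = R * C
Step 2: tau = 9430 * 0.4 fF = 9430 * 4.0e-16 F
Step 3: tau = 3.772e-12 s = 3.772 ps

3.772


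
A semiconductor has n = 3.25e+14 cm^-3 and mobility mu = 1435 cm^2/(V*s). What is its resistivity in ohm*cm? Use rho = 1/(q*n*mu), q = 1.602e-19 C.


Step 1: sigma = q * n * mu = 1.602e-19 * 3.25e+14 * 1435 = 7.47133e-02 S/cm
Step 2: rho = 1 / sigma = 1 / 7.47133e-02 = 13.38 ohm*cm

13.38


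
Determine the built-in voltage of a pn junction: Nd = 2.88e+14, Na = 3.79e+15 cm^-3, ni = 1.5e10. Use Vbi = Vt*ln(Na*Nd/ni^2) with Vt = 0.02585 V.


Step 1: Compute Na*Nd/ni^2 = 3.79e+15 * 2.88e+14 / (1.5e10)^2 = 4.8512e+09
Step 2: ln(4.8512e+09) = 22.3025
Step 3: Vbi = 0.02585 * 22.3025 = 0.577 V

0.577


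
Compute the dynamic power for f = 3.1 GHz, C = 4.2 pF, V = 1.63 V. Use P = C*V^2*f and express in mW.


Step 1: V^2 = 1.63^2 = 2.6569 V^2
Step 2: P = C*V^2*f = 4.2e-12 F * 2.6569 * 3.1e9 Hz
Step 3: P = 3.4592838e-02 W
Step 4: P = 34.593 mW

34.593


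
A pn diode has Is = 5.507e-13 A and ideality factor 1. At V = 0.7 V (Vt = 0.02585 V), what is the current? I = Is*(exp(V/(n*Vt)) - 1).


Step 1: V/(n*Vt) = 0.7/(1*0.02585) = 27.0793
Step 2: exp(27.0793) = 5.7596e+11
Step 3: I = 5.507e-13 * (5.7596e+11 - 1) = 3.17e-01 A

3.17e-01


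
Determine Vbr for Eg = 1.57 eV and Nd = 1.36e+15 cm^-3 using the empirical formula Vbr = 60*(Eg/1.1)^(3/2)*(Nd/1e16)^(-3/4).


Step 1: Eg/1.1 = 1.57/1.1 = 1.427273
Step 2: (Eg/1.1)^1.5 = 1.427273^1.5 = 1.705142
Step 3: (Nd/1e16)^(-0.75) = (0.136)^(-0.75) = 4.465250
Step 4: Vbr = 60 * 1.705142 * 4.465250 = 456.8 V

456.8


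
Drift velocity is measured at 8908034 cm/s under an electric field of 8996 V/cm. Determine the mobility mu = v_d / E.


Step 1: mu = v_d / E
Step 2: mu = 8908034 / 8996
Step 3: mu = 990.22 cm^2/(V*s)

990.22


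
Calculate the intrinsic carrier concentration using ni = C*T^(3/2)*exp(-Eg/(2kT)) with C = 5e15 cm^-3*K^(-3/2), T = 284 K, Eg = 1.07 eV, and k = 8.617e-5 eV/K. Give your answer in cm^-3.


Step 1: Compute kT = 8.617e-5 * 284 = 0.02447228 eV
Step 2: Exponent = -Eg/(2kT) = -1.07/(2*0.02447228) = -21.86147
Step 3: T^(3/2) = 284^1.5 = 4786.05
Step 4: ni = 5e15 * 4786.05 * exp(-21.86147) = 7.67e+09 cm^-3

7.67e+09


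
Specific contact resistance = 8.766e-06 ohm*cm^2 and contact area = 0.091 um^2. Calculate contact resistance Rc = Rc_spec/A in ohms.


Step 1: Convert area to cm^2: 0.091 um^2 = 9.1000e-10 cm^2
Step 2: Rc = Rc_spec / A = 8.766e-06 / 9.1000e-10
Step 3: Rc = 9.63e+03 ohms

9.63e+03


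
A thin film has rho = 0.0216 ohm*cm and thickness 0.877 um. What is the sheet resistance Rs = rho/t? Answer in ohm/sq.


Step 1: Convert thickness to cm: t = 0.877 um = 8.7700e-05 cm
Step 2: Rs = rho / t = 0.0216 / 8.7700e-05
Step 3: Rs = 246.3 ohm/sq

246.3


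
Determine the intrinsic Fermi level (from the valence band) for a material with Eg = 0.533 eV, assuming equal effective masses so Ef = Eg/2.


Step 1: For an intrinsic semiconductor, the Fermi level sits at midgap.
Step 2: Ef = Eg / 2 = 0.533 / 2 = 0.2665 eV

0.2665


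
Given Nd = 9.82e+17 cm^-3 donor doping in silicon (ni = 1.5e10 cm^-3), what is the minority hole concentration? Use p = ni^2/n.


Step 1: Since Nd >> ni, n ≈ Nd = 9.82e+17 cm^-3
Step 2: p = ni^2 / n = (1.5e10)^2 / 9.82e+17
Step 3: p = 2.25e20 / 9.82e+17 = 2.29e+02 cm^-3

2.29e+02


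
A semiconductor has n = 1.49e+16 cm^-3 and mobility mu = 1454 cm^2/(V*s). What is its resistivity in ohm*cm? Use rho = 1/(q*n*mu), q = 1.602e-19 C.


Step 1: sigma = q * n * mu = 1.602e-19 * 1.49e+16 * 1454 = 3.47067e+00 S/cm
Step 2: rho = 1 / sigma = 1 / 3.47067e+00 = 0.2881 ohm*cm

0.2881


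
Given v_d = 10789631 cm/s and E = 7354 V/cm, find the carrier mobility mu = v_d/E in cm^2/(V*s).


Step 1: mu = v_d / E
Step 2: mu = 10789631 / 7354
Step 3: mu = 1467.18 cm^2/(V*s)

1467.18


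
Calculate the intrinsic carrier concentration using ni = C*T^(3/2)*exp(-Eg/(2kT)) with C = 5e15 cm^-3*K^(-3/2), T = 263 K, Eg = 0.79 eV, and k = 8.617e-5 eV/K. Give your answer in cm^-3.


Step 1: Compute kT = 8.617e-5 * 263 = 0.02266271 eV
Step 2: Exponent = -Eg/(2kT) = -0.79/(2*0.02266271) = -17.42951
Step 3: T^(3/2) = 263^1.5 = 4265.14
Step 4: ni = 5e15 * 4265.14 * exp(-17.42951) = 5.75e+11 cm^-3

5.75e+11


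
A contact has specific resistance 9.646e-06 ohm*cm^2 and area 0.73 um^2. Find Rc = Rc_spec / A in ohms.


Step 1: Convert area to cm^2: 0.73 um^2 = 7.3000e-09 cm^2
Step 2: Rc = Rc_spec / A = 9.646e-06 / 7.3000e-09
Step 3: Rc = 1.32e+03 ohms

1.32e+03


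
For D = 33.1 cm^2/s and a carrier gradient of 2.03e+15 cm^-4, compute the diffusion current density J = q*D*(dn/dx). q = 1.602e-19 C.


Step 1: J = q * D * (dn/dx)
Step 2: J = 1.602e-19 * 33.1 * 2.03e+15
Step 3: J = 1.08e-02 A/cm^2

1.08e-02


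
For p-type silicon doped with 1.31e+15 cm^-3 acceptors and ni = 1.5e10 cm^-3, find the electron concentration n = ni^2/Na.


Step 1: Majority hole concentration p ≈ Na = 1.31e+15 cm^-3
Step 2: n = ni^2 / Na = (1.5e10)^2 / 1.31e+15
Step 3: n = 1.72e+05 cm^-3

1.72e+05


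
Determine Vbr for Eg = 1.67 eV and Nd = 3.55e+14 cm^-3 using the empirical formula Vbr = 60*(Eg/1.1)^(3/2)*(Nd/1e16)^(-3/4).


Step 1: Eg/1.1 = 1.67/1.1 = 1.518182
Step 2: (Eg/1.1)^1.5 = 1.518182^1.5 = 1.870621
Step 3: (Nd/1e16)^(-0.75) = (0.0355)^(-0.75) = 12.227248
Step 4: Vbr = 60 * 1.870621 * 12.227248 = 1372.4 V

1372.4


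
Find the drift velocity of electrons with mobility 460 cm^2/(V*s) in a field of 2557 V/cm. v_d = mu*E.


Step 1: v_d = mu * E
Step 2: v_d = 460 * 2557 = 1176220
Step 3: v_d = 1.18e+06 cm/s

1.18e+06


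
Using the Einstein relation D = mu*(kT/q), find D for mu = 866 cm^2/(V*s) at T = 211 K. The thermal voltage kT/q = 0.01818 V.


Step 1: D = mu * (kT/q)
Step 2: D = 866 * 0.01818
Step 3: D = 15.74 cm^2/s

15.74


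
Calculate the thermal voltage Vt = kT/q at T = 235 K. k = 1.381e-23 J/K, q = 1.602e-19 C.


Step 1: kT = 1.381e-23 * 235 = 3.24535e-21 J
Step 2: Vt = kT/q = 3.24535e-21 / 1.602e-19
Step 3: Vt = 0.02026 V

0.02026


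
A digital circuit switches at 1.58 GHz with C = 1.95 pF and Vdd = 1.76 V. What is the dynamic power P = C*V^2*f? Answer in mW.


Step 1: V^2 = 1.76^2 = 3.0976 V^2
Step 2: P = C*V^2*f = 1.95e-12 F * 3.0976 * 1.58e9 Hz
Step 3: P = 9.5437056e-03 W
Step 4: P = 9.544 mW

9.544


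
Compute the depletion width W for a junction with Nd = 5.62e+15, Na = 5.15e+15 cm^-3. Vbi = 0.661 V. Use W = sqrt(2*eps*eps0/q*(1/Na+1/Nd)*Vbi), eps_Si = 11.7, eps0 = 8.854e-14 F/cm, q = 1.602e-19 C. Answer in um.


Step 1: 1/Na + 1/Nd = 1/5.15e+15 + 1/5.62e+15 = 3.72111e-16
Step 2: 2*eps*eps0/q = 2*11.7*8.854e-14/1.602e-19 = 1.293281e+07
Step 3: W^2 = 1.293281e+07 * 3.72111e-16 * 0.661 = 3.18102e-09
Step 4: W = sqrt(3.18102e-09) = 5.640e-05 cm = 0.564 um

0.564


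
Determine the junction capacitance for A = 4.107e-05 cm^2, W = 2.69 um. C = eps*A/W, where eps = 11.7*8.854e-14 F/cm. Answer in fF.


Step 1: eps_Si = 11.7 * 8.854e-14 = 1.035918e-12 F/cm
Step 2: W in cm = 2.69 * 1e-4 = 2.69e-04 cm
Step 3: C = 1.035918e-12 * 4.107e-05 / 2.69e-04 = 1.581604e-13 F
Step 4: C = 158.16 fF

158.16


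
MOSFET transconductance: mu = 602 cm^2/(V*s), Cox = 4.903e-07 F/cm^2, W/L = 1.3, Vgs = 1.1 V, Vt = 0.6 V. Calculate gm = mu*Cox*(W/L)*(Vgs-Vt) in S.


Step 1: Vov = Vgs - Vt = 1.1 - 0.6 = 0.5 V
Step 2: gm = mu * Cox * (W/L) * Vov
Step 3: gm = 602 * 4.903e-07 * 1.3 * 0.5 = 1.92e-04 S

1.92e-04


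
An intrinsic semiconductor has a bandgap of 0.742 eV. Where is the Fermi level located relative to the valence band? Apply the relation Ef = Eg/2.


Step 1: For an intrinsic semiconductor, the Fermi level sits at midgap.
Step 2: Ef = Eg / 2 = 0.742 / 2 = 0.371 eV

0.371


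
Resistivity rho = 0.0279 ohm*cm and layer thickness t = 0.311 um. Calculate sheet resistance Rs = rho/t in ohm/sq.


Step 1: Convert thickness to cm: t = 0.311 um = 3.1100e-05 cm
Step 2: Rs = rho / t = 0.0279 / 3.1100e-05
Step 3: Rs = 897.1 ohm/sq

897.1


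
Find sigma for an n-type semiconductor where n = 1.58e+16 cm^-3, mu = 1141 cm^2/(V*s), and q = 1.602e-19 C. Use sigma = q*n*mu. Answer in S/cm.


Step 1: sigma = q * n * mu
Step 2: sigma = 1.602e-19 * 1.58e+16 * 1141
Step 3: sigma = 2.888e+00 S/cm

2.888e+00


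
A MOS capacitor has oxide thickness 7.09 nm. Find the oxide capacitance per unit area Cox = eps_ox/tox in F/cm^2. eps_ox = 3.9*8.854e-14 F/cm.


Step 1: eps_ox = 3.9 * 8.854e-14 = 3.45306e-13 F/cm
Step 2: tox in cm = 7.09 nm * 1e-7 = 7.0900e-07 cm
Step 3: Cox = 3.45306e-13 / 7.0900e-07 = 4.87e-07 F/cm^2

4.87e-07


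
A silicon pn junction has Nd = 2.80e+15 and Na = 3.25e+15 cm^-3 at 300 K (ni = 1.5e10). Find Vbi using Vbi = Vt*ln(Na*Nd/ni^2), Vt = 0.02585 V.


Step 1: Compute Na*Nd/ni^2 = 3.25e+15 * 2.80e+15 / (1.5e10)^2 = 4.0444e+10
Step 2: ln(4.0444e+10) = 24.4232
Step 3: Vbi = 0.02585 * 24.4232 = 0.631 V

0.631


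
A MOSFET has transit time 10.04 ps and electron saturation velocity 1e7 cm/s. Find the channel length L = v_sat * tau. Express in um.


Step 1: tau in seconds = 10.04 ps * 1e-12 = 1.0040e-11 s
Step 2: L = v_sat * tau = 1e7 * 1.0040e-11 = 1.0040e-04 cm
Step 3: L in um = 1.0040e-04 * 1e4 = 1.004 um

1.004


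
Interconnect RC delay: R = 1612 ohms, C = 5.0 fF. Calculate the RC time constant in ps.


Step 1: tau = R * C
Step 2: tau = 1612 * 5.0 fF = 1612 * 5.0e-15 F
Step 3: tau = 8.06e-12 s = 8.06 ps

8.06


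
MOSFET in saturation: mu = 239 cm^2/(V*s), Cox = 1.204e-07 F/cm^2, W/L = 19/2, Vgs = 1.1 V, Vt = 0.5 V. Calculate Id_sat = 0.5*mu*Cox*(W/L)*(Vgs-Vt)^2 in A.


Step 1: Overdrive voltage Vov = Vgs - Vt = 1.1 - 0.5 = 0.6 V
Step 2: W/L = 19/2 = 9.5
Step 3: Id = 0.5 * 239 * 1.204e-07 * 9.5 * 0.6^2
Step 4: Id = 4.92e-05 A

4.92e-05


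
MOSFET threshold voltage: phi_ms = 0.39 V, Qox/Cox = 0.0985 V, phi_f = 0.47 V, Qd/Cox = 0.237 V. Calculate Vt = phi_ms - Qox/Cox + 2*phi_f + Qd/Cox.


Step 1: Vt = phi_ms - Qox/Cox + 2*phi_f + Qd/Cox
Step 2: Vt = 0.39 - 0.0985 + 2*0.47 + 0.237
Step 3: Vt = 0.39 - 0.0985 + 0.94 + 0.237
Step 4: Vt = 1.4685 V

1.4685


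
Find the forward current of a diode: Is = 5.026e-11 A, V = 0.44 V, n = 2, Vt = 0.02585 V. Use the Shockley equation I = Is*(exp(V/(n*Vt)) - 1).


Step 1: V/(n*Vt) = 0.44/(2*0.02585) = 8.5106
Step 2: exp(8.5106) = 4.9671e+03
Step 3: I = 5.026e-11 * (4.9671e+03 - 1) = 2.50e-07 A

2.50e-07


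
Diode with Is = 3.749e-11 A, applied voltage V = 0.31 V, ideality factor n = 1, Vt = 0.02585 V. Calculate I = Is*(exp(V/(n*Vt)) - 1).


Step 1: V/(n*Vt) = 0.31/(1*0.02585) = 11.9923
Step 2: exp(11.9923) = 1.6151e+05
Step 3: I = 3.749e-11 * (1.6151e+05 - 1) = 6.05e-06 A

6.05e-06


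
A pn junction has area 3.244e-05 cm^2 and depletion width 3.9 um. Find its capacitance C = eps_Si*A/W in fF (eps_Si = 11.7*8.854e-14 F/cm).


Step 1: eps_Si = 11.7 * 8.854e-14 = 1.035918e-12 F/cm
Step 2: W in cm = 3.9 * 1e-4 = 3.90e-04 cm
Step 3: C = 1.035918e-12 * 3.244e-05 / 3.90e-04 = 8.616713e-14 F
Step 4: C = 86.17 fF

86.17


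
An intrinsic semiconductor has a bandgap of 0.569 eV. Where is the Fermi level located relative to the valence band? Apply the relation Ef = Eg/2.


Step 1: For an intrinsic semiconductor, the Fermi level sits at midgap.
Step 2: Ef = Eg / 2 = 0.569 / 2 = 0.2845 eV

0.2845


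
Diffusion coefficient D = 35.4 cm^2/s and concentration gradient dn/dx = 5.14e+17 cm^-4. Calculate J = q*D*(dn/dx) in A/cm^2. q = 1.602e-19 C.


Step 1: J = q * D * (dn/dx)
Step 2: J = 1.602e-19 * 35.4 * 5.14e+17
Step 3: J = 2.91e+00 A/cm^2

2.91e+00


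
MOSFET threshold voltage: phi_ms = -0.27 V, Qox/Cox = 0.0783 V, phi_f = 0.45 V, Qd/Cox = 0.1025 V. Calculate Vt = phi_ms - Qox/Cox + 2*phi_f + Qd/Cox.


Step 1: Vt = phi_ms - Qox/Cox + 2*phi_f + Qd/Cox
Step 2: Vt = -0.27 - 0.0783 + 2*0.45 + 0.1025
Step 3: Vt = -0.27 - 0.0783 + 0.9 + 0.1025
Step 4: Vt = 0.6542 V

0.6542


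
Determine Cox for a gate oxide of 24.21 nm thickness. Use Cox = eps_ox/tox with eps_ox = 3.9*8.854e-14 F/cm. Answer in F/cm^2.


Step 1: eps_ox = 3.9 * 8.854e-14 = 3.45306e-13 F/cm
Step 2: tox in cm = 24.21 nm * 1e-7 = 2.4210e-06 cm
Step 3: Cox = 3.45306e-13 / 2.4210e-06 = 1.43e-07 F/cm^2

1.43e-07


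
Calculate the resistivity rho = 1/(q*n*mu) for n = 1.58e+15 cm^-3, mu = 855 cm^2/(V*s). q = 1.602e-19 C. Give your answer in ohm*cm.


Step 1: sigma = q * n * mu = 1.602e-19 * 1.58e+15 * 855 = 2.16414e-01 S/cm
Step 2: rho = 1 / sigma = 1 / 2.16414e-01 = 4.621 ohm*cm

4.621


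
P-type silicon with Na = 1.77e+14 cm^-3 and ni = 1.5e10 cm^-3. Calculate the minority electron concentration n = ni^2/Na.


Step 1: Majority hole concentration p ≈ Na = 1.77e+14 cm^-3
Step 2: n = ni^2 / Na = (1.5e10)^2 / 1.77e+14
Step 3: n = 1.27e+06 cm^-3

1.27e+06


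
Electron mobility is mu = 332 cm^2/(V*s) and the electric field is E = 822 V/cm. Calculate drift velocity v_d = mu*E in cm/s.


Step 1: v_d = mu * E
Step 2: v_d = 332 * 822 = 272904
Step 3: v_d = 2.73e+05 cm/s

2.73e+05


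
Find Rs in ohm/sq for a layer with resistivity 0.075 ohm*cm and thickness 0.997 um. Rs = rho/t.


Step 1: Convert thickness to cm: t = 0.997 um = 9.9700e-05 cm
Step 2: Rs = rho / t = 0.075 / 9.9700e-05
Step 3: Rs = 752.3 ohm/sq

752.3


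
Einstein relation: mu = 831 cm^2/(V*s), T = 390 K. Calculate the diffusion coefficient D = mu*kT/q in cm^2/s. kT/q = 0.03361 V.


Step 1: D = mu * (kT/q)
Step 2: D = 831 * 0.03361
Step 3: D = 27.93 cm^2/s

27.93
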